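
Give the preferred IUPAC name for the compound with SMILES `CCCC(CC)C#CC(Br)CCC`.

4-bromo-7-ethyldec-5-yne

Counting along the main chain through the multiple bond gives 10 carbons: the parent is decane.
There is one C≡C triple bond, indicated by the ending -yne.
The numbering direction is chosen so that the locant sets are identical either way, so the alphabetically earlier bromo substituent takes the lower locant (4 rather than 7).
With this numbering: the triple bond between C-5 and C-6; a bromo group at C-4; an ethyl group at C-7.
The substituents are ordered alphabetically, ignoring any di-/tri- multipliers.
The name is 4-bromo-7-ethyldec-5-yne.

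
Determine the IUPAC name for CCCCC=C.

The longest carbon chain that includes the multiple bond has 6 carbons, so the parent hydride is hexane.
There is one C=C double bond, indicated by the ending -ene.
The numbering direction is chosen so that numbering from this end puts the double bond at C-1 rather than C-5.
This places the double bond between C-1 and C-2.
Putting it together: hex-1-ene.

hex-1-ene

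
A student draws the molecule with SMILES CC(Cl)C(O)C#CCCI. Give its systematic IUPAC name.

The longest carbon chain that includes the –OH group and the multiple bond has 7 carbons, so the parent hydride is heptane.
The highest-priority functional group is an alcohol (–OH), so the name ends in -ol.
The chain contains a C≡C triple bond, so the unsaturation ending is -yne.
The numbering direction is chosen so that numbering from this end puts the hydroxyl group at C-3 rather than C-5.
That gives the hydroxyl at C-3; the triple bond between C-4 and C-5; a chloro group at C-2; an iodo group at C-7.
Prefixes are listed alphabetically: chloro, iodo.
The name is 2-chloro-7-iodohept-4-yn-3-ol.

2-chloro-7-iodohept-4-yn-3-ol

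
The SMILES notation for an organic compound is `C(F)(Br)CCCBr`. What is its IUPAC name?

The longest carbon chain is 4 atoms: the parent is butane.
Choose the numbering such that the substituent locant set {1,1,4} is lower than {1,4,4} at the first point of difference.
With this numbering: bromo groups at C-1 and C-4; a fluoro group at C-1.
The substituents are ordered alphabetically, ignoring any di-/tri- multipliers.
The name is 1,4-dibromo-1-fluorobutane.

1,4-dibromo-1-fluorobutane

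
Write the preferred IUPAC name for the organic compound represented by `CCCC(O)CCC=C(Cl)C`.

The longest carbon chain that includes the –OH group and the multiple bond has 9 carbons, so the parent hydride is nonane.
The highest-priority functional group is an alcohol (–OH), so the name ends in -ol.
A C=C double bond in the chain gives the infix -ene-.
Number the chain so that numbering from this end puts the hydroxyl group at C-4 rather than C-6.
This places the hydroxyl at C-4; the double bond between C-7 and C-8; a chloro group at C-8.
The name is 8-chloronon-7-en-4-ol.

8-chloronon-7-en-4-ol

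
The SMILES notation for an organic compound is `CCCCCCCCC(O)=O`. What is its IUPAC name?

nonanoic acid

The longest chain bearing the –COOH group is 9 carbons long (nonane).
The highest-priority functional group is a carboxylic acid (terminal –COOH), so the name ends in -oic acid.
Choose the numbering such that the carboxylic acid carbon is C-1 by definition.
Assembling the pieces gives nonanoic acid.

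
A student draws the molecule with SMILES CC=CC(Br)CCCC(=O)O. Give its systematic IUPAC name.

5-bromooct-6-enoic acid

Counting along the main chain through the –COOH group and the multiple bond gives 8 carbons: the parent is octane.
The highest-priority functional group is a carboxylic acid (terminal –COOH), so the name ends in -oic acid.
A C=C double bond in the chain gives the infix -ene-.
The numbering direction is chosen so that the carboxylic acid carbon is C-1 by definition.
This places the double bond between C-6 and C-7; a bromo group at C-5.
Putting it together: 5-bromooct-6-enoic acid.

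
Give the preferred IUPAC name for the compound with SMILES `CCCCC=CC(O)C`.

Counting along the main chain through the –OH group and the multiple bond gives 8 carbons: the parent is octane.
The highest-priority functional group is an alcohol (–OH), so the name ends in -ol.
The chain contains a C=C double bond, so the unsaturation ending is -ene.
Number the chain so that numbering from this end puts the hydroxyl group at C-2 rather than C-7.
With this numbering: the hydroxyl at C-2; the double bond between C-3 and C-4.
The name is oct-3-en-2-ol.

oct-3-en-2-ol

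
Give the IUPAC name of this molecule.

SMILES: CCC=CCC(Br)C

Counting along the main chain through the multiple bond gives 7 carbons: the parent is heptane.
The chain contains a C=C double bond, so the unsaturation ending is -ene.
The numbering direction is chosen so that numbering from this end puts the double bond at C-3 rather than C-4.
With this numbering: the double bond between C-3 and C-4; a bromo group at C-6.
The name is 6-bromohept-3-ene.

6-bromohept-3-ene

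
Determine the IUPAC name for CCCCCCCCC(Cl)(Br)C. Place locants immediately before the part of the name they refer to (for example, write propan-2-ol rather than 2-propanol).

The longest carbon chain is 10 atoms: the parent is decane.
Choose the numbering such that the substituent locant set {2,2} is lower than {9,9} at the first point of difference.
That gives a bromo group at C-2; a chloro group at C-2.
Substituent prefixes are cited in alphabetical order (multiplying prefixes like di-/tri- are ignored for ordering).
The name is 2-bromo-2-chlorodecane.

2-bromo-2-chlorodecane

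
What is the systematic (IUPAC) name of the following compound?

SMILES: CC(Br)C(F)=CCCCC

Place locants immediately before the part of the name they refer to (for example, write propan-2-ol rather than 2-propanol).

The longest chain bearing the multiple bond is 8 carbons long (octane).
The chain contains a C=C double bond, so the unsaturation ending is -ene.
The numbering direction is chosen so that numbering from this end puts the double bond at C-3 rather than C-5.
That gives the double bond between C-3 and C-4; a bromo group at C-2; a fluoro group at C-3.
The substituents are ordered alphabetically, ignoring any di-/tri- multipliers.
The name is 2-bromo-3-fluorooct-3-ene.

2-bromo-3-fluorooct-3-ene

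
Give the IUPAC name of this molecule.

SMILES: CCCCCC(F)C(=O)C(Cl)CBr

1-bromo-2-chloro-4-fluorononan-3-one

The longest chain bearing the carbonyl is 9 carbons long (nonane).
A ketone (C=O on an internal carbon) is the principal characteristic group, giving the suffix -one.
Number the chain so that numbering from this end puts the carbonyl group at C-3 rather than C-7.
That gives the carbonyl at C-3; a bromo group at C-1; a chloro group at C-2; a fluoro group at C-4.
Substituent prefixes are cited in alphabetical order (multiplying prefixes like di-/tri- are ignored for ordering).
The name is 1-bromo-2-chloro-4-fluorononan-3-one.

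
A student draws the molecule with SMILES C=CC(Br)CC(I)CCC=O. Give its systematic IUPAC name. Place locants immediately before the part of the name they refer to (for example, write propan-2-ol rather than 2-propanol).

6-bromo-4-iodooct-7-enal

Counting along the main chain through the –CHO group and the multiple bond gives 8 carbons: the parent is octane.
The highest-priority functional group is an aldehyde (terminal –CHO), so the name ends in -al.
The chain contains a C=C double bond, so the unsaturation ending is -ene.
The numbering direction is chosen so that the aldehyde carbon is C-1 by definition.
That gives the double bond between C-7 and C-8; a bromo group at C-6; an iodo group at C-4.
Prefixes are listed alphabetically: bromo, iodo.
Putting it together: 6-bromo-4-iodooct-7-enal.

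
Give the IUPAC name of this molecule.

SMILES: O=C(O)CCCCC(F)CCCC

6-fluorodecanoic acid

The longest carbon chain that includes the –COOH group has 10 carbons, so the parent hydride is decane.
The highest-priority functional group is a carboxylic acid (terminal –COOH), so the name ends in -oic acid.
Choose the numbering such that the carboxylic acid carbon is C-1 by definition.
This places a fluoro group at C-6.
Assembling the pieces gives 6-fluorodecanoic acid.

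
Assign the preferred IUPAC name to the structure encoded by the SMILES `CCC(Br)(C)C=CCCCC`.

3-bromo-3-methylnon-4-ene

Counting along the main chain through the multiple bond gives 9 carbons: the parent is nonane.
A C=C double bond in the chain gives the infix -ene-.
Number the chain so that numbering from this end puts the double bond at C-4 rather than C-5.
This places the double bond between C-4 and C-5; a bromo group at C-3; a methyl group at C-3.
Substituent prefixes are cited in alphabetical order (multiplying prefixes like di-/tri- are ignored for ordering).
The name is 3-bromo-3-methylnon-4-ene.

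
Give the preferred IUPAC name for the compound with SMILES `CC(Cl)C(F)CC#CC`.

The longest chain bearing the multiple bond is 7 carbons long (heptane).
There is one C≡C triple bond, indicated by the ending -yne.
The numbering direction is chosen so that numbering from this end puts the triple bond at C-2 rather than C-5.
With this numbering: the triple bond between C-2 and C-3; a chloro group at C-6; a fluoro group at C-5.
The substituents are ordered alphabetically, ignoring any di-/tri- multipliers.
Putting it together: 6-chloro-5-fluorohept-2-yne.

6-chloro-5-fluorohept-2-yne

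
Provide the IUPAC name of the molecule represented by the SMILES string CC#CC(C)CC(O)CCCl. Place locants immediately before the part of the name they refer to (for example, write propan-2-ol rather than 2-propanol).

1-chloro-5-methyloct-6-yn-3-ol

The longest chain bearing the –OH group and the multiple bond is 8 carbons long (octane).
An alcohol (–OH) is the principal characteristic group, giving the suffix -ol.
There is one C≡C triple bond, indicated by the ending -yne.
Number the chain so that numbering from this end puts the hydroxyl group at C-3 rather than C-6.
That gives the hydroxyl at C-3; the triple bond between C-6 and C-7; a chloro group at C-1; a methyl group at C-5.
Substituent prefixes are cited in alphabetical order (multiplying prefixes like di-/tri- are ignored for ordering).
Assembling the pieces gives 1-chloro-5-methyloct-6-yn-3-ol.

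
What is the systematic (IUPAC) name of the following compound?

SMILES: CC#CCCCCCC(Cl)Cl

9,9-dichloronon-2-yne

The longest chain bearing the multiple bond is 9 carbons long (nonane).
There is one C≡C triple bond, indicated by the ending -yne.
The numbering direction is chosen so that numbering from this end puts the triple bond at C-2 rather than C-7.
That gives the triple bond between C-2 and C-3; two chloro groups at C-9.
Putting it together: 9,9-dichloronon-2-yne.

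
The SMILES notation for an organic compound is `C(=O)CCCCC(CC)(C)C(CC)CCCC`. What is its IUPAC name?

6,7-diethyl-6-methylundecanal

Counting along the main chain through the –CHO group gives 11 carbons: the parent is undecane.
An aldehyde (terminal –CHO) is the principal characteristic group, giving the suffix -al.
The numbering direction is chosen so that the aldehyde carbon is C-1 by definition.
That gives ethyl groups at C-6 and C-7; a methyl group at C-6.
Prefixes are listed alphabetically: ethyl, methyl.
Assembling the pieces gives 6,7-diethyl-6-methylundecanal.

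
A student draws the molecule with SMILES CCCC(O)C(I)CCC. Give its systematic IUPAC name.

The longest carbon chain that includes the –OH group has 8 carbons, so the parent hydride is octane.
The principal characteristic group is an alcohol (–OH), named with the suffix -ol.
Number the chain so that numbering from this end puts the hydroxyl group at C-4 rather than C-5.
This places the hydroxyl at C-4; an iodo group at C-5.
The name is 5-iodooctan-4-ol.

5-iodooctan-4-ol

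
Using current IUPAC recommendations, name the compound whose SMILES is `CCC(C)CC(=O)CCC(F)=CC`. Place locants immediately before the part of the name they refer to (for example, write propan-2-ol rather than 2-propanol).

The longest chain bearing the carbonyl and the multiple bond is 10 carbons long (decane).
The highest-priority functional group is a ketone (C=O on an internal carbon), so the name ends in -one.
The chain contains a C=C double bond, so the unsaturation ending is -ene.
The numbering direction is chosen so that numbering from this end puts the carbonyl group at C-5 rather than C-6.
With this numbering: the carbonyl at C-5; the double bond between C-8 and C-9; a fluoro group at C-8; a methyl group at C-3.
Prefixes are listed alphabetically: fluoro, methyl.
Putting it together: 8-fluoro-3-methyldec-8-en-5-one.

8-fluoro-3-methyldec-8-en-5-one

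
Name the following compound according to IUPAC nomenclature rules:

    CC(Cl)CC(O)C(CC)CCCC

2-chloro-5-ethylnonan-4-ol

The longest carbon chain that includes the –OH group has 9 carbons, so the parent hydride is nonane.
The principal characteristic group is an alcohol (–OH), named with the suffix -ol.
Number the chain so that numbering from this end puts the hydroxyl group at C-4 rather than C-6.
This places the hydroxyl at C-4; a chloro group at C-2; an ethyl group at C-5.
Prefixes are listed alphabetically: chloro, ethyl.
The name is 2-chloro-5-ethylnonan-4-ol.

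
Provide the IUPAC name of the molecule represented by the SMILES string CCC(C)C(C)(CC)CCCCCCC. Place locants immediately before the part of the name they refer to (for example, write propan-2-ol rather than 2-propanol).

The longest carbon chain is 11 atoms: the parent is undecane.
Number the chain so that the substituent locant set {3,4,4} is lower than {8,8,9} at the first point of difference.
That gives an ethyl group at C-4; methyl groups at C-3 and C-4.
Prefixes are listed alphabetically: ethyl, methyl.
Putting it together: 4-ethyl-3,4-dimethylundecane.

4-ethyl-3,4-dimethylundecane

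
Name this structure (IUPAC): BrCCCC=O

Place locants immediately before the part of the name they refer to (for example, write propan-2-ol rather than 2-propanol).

4-bromobutanal

The longest carbon chain that includes the –CHO group has 4 carbons, so the parent hydride is butane.
The principal characteristic group is an aldehyde (terminal –CHO), named with the suffix -al.
Number the chain so that the aldehyde carbon is C-1 by definition.
That gives a bromo group at C-4.
Assembling the pieces gives 4-bromobutanal.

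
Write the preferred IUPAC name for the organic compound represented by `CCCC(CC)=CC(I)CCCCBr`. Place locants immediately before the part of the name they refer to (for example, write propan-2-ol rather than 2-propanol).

Counting along the main chain through the multiple bond gives 10 carbons: the parent is decane.
The chain contains a C=C double bond, so the unsaturation ending is -ene.
Choose the numbering such that numbering from this end puts the double bond at C-4 rather than C-6.
That gives the double bond between C-4 and C-5; a bromo group at C-10; an ethyl group at C-4; an iodo group at C-6.
The substituents are ordered alphabetically, ignoring any di-/tri- multipliers.
The name is 10-bromo-4-ethyl-6-iododec-4-ene.

10-bromo-4-ethyl-6-iododec-4-ene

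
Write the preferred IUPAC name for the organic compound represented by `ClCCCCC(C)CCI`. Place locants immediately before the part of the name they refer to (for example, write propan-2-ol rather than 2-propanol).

The longest carbon chain is 7 atoms: the parent is heptane.
Number the chain so that the substituent locant set {1,3,7} is lower than {1,5,7} at the first point of difference.
This places a chloro group at C-7; an iodo group at C-1; a methyl group at C-3.
The substituents are ordered alphabetically, ignoring any di-/tri- multipliers.
Assembling the pieces gives 7-chloro-1-iodo-3-methylheptane.

7-chloro-1-iodo-3-methylheptane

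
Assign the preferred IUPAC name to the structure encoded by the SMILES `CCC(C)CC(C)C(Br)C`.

2-bromo-3,5-dimethylheptane

The longest carbon chain is 7 atoms: the parent is heptane.
Choose the numbering such that the substituent locant set {2,3,5} is lower than {3,5,6} at the first point of difference.
This places a bromo group at C-2; methyl groups at C-3 and C-5.
Substituent prefixes are cited in alphabetical order (multiplying prefixes like di-/tri- are ignored for ordering).
The name is 2-bromo-3,5-dimethylheptane.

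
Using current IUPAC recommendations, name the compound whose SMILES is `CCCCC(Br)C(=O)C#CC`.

5-bromonon-2-yn-4-one

The longest chain bearing the carbonyl and the multiple bond is 9 carbons long (nonane).
A ketone (C=O on an internal carbon) is the principal characteristic group, giving the suffix -one.
The chain contains a C≡C triple bond, so the unsaturation ending is -yne.
The numbering direction is chosen so that numbering from this end puts the carbonyl group at C-4 rather than C-6.
With this numbering: the carbonyl at C-4; the triple bond between C-2 and C-3; a bromo group at C-5.
Putting it together: 5-bromonon-2-yn-4-one.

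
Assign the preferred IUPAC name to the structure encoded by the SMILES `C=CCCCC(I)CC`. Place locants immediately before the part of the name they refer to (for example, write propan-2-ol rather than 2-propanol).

6-iodooct-1-ene

The longest chain bearing the multiple bond is 8 carbons long (octane).
A C=C double bond in the chain gives the infix -ene-.
Choose the numbering such that numbering from this end puts the double bond at C-1 rather than C-7.
With this numbering: the double bond between C-1 and C-2; an iodo group at C-6.
Assembling the pieces gives 6-iodooct-1-ene.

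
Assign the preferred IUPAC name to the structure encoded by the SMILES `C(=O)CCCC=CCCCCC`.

Counting along the main chain through the –CHO group and the multiple bond gives 11 carbons: the parent is undecane.
The principal characteristic group is an aldehyde (terminal –CHO), named with the suffix -al.
A C=C double bond in the chain gives the infix -ene-.
The numbering direction is chosen so that the aldehyde carbon is C-1 by definition.
With this numbering: the double bond between C-5 and C-6.
Putting it together: undec-5-enal.

undec-5-enal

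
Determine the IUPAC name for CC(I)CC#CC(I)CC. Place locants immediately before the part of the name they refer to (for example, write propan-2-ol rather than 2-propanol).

2,6-diiodooct-4-yne

Counting along the main chain through the multiple bond gives 8 carbons: the parent is octane.
A C≡C triple bond in the chain gives the infix -yne-.
Choose the numbering such that the substituent locant set {2,6} is lower than {3,7} at the first point of difference.
With this numbering: the triple bond between C-4 and C-5; iodo groups at C-2 and C-6.
The name is 2,6-diiodooct-4-yne.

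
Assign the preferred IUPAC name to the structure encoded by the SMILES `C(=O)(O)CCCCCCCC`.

nonanoic acid

The longest chain bearing the –COOH group is 9 carbons long (nonane).
The principal characteristic group is a carboxylic acid (terminal –COOH), named with the suffix -oic acid.
Number the chain so that the carboxylic acid carbon is C-1 by definition.
Assembling the pieces gives nonanoic acid.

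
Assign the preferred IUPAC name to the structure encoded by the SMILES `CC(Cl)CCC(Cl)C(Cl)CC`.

The parent chain contains 8 carbons (octane).
Number the chain so that the substituent locant set {2,5,6} is lower than {3,4,7} at the first point of difference.
That gives chloro groups at C-2 and C-5 and C-6.
The name is 2,5,6-trichlorooctane.

2,5,6-trichlorooctane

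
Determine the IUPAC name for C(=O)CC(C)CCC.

Counting along the main chain through the –CHO group gives 6 carbons: the parent is hexane.
The principal characteristic group is an aldehyde (terminal –CHO), named with the suffix -al.
Number the chain so that the aldehyde carbon is C-1 by definition.
This places a methyl group at C-3.
Putting it together: 3-methylhexanal.

3-methylhexanal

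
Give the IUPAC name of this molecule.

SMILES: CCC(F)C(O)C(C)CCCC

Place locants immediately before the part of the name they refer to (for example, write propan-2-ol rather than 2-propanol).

The longest carbon chain that includes the –OH group has 9 carbons, so the parent hydride is nonane.
The highest-priority functional group is an alcohol (–OH), so the name ends in -ol.
Number the chain so that numbering from this end puts the hydroxyl group at C-4 rather than C-6.
This places the hydroxyl at C-4; a fluoro group at C-3; a methyl group at C-5.
The substituents are ordered alphabetically, ignoring any di-/tri- multipliers.
Assembling the pieces gives 3-fluoro-5-methylnonan-4-ol.

3-fluoro-5-methylnonan-4-ol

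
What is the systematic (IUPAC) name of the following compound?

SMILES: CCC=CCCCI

Counting along the main chain through the multiple bond gives 7 carbons: the parent is heptane.
The chain contains a C=C double bond, so the unsaturation ending is -ene.
Choose the numbering such that numbering from this end puts the double bond at C-3 rather than C-4.
With this numbering: the double bond between C-3 and C-4; an iodo group at C-7.
Assembling the pieces gives 7-iodohept-3-ene.

7-iodohept-3-ene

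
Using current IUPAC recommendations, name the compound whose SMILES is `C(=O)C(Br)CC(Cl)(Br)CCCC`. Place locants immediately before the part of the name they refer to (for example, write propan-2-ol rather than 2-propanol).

Counting along the main chain through the –CHO group gives 8 carbons: the parent is octane.
The principal characteristic group is an aldehyde (terminal –CHO), named with the suffix -al.
The numbering direction is chosen so that the aldehyde carbon is C-1 by definition.
This places bromo groups at C-2 and C-4; a chloro group at C-4.
The substituents are ordered alphabetically, ignoring any di-/tri- multipliers.
The name is 2,4-dibromo-4-chlorooctanal.

2,4-dibromo-4-chlorooctanal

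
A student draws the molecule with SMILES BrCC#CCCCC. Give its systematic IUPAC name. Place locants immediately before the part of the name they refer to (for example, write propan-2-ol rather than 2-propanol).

The longest carbon chain that includes the multiple bond has 7 carbons, so the parent hydride is heptane.
The chain contains a C≡C triple bond, so the unsaturation ending is -yne.
The numbering direction is chosen so that numbering from this end puts the triple bond at C-2 rather than C-5.
This places the triple bond between C-2 and C-3; a bromo group at C-1.
Putting it together: 1-bromohept-2-yne.

1-bromohept-2-yne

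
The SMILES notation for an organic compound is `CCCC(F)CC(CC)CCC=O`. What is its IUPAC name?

4-ethyl-6-fluorononanal

The longest carbon chain that includes the –CHO group has 9 carbons, so the parent hydride is nonane.
The highest-priority functional group is an aldehyde (terminal –CHO), so the name ends in -al.
Number the chain so that the aldehyde carbon is C-1 by definition.
That gives an ethyl group at C-4; a fluoro group at C-6.
Substituent prefixes are cited in alphabetical order (multiplying prefixes like di-/tri- are ignored for ordering).
The name is 4-ethyl-6-fluorononanal.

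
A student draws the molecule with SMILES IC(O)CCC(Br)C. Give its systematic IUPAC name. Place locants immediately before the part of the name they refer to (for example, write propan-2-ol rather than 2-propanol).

The longest carbon chain that includes the –OH group has 5 carbons, so the parent hydride is pentane.
An alcohol (–OH) is the principal characteristic group, giving the suffix -ol.
Number the chain so that numbering from this end puts the hydroxyl group at C-1 rather than C-5.
With this numbering: the hydroxyl at C-1; a bromo group at C-4; an iodo group at C-1.
The substituents are ordered alphabetically, ignoring any di-/tri- multipliers.
The name is 4-bromo-1-iodopentan-1-ol.

4-bromo-1-iodopentan-1-ol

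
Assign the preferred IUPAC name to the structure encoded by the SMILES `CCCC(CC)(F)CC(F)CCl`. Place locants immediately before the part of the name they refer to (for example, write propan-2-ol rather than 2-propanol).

1-chloro-4-ethyl-2,4-difluoroheptane

The parent chain contains 7 carbons (heptane).
Choose the numbering such that the substituent locant set {1,2,4,4} is lower than {4,4,6,7} at the first point of difference.
With this numbering: a chloro group at C-1; an ethyl group at C-4; fluoro groups at C-2 and C-4.
The substituents are ordered alphabetically, ignoring any di-/tri- multipliers.
Putting it together: 1-chloro-4-ethyl-2,4-difluoroheptane.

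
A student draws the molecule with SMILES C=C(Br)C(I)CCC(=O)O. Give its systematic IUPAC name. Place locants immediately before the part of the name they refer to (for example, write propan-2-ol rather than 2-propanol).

The longest chain bearing the –COOH group and the multiple bond is 6 carbons long (hexane).
The highest-priority functional group is a carboxylic acid (terminal –COOH), so the name ends in -oic acid.
A C=C double bond in the chain gives the infix -ene-.
The numbering direction is chosen so that the carboxylic acid carbon is C-1 by definition.
This places the double bond between C-5 and C-6; a bromo group at C-5; an iodo group at C-4.
Substituent prefixes are cited in alphabetical order (multiplying prefixes like di-/tri- are ignored for ordering).
The name is 5-bromo-4-iodohex-5-enoic acid.

5-bromo-4-iodohex-5-enoic acid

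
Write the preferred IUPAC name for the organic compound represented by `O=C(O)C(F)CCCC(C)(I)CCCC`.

Counting along the main chain through the –COOH group gives 10 carbons: the parent is decane.
The principal characteristic group is a carboxylic acid (terminal –COOH), named with the suffix -oic acid.
The numbering direction is chosen so that the carboxylic acid carbon is C-1 by definition.
With this numbering: a fluoro group at C-2; an iodo group at C-6; a methyl group at C-6.
Substituent prefixes are cited in alphabetical order (multiplying prefixes like di-/tri- are ignored for ordering).
Putting it together: 2-fluoro-6-iodo-6-methyldecanoic acid.

2-fluoro-6-iodo-6-methyldecanoic acid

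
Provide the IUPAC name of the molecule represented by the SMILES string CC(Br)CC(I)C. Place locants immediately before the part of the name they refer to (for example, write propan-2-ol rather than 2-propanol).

2-bromo-4-iodopentane

The longest continuous carbon chain has 5 atoms, so the parent hydride is pentane.
Choose the numbering such that the locant sets are identical either way, so the alphabetically earlier bromo substituent takes the lower locant (2 rather than 4).
With this numbering: a bromo group at C-2; an iodo group at C-4.
Prefixes are listed alphabetically: bromo, iodo.
Assembling the pieces gives 2-bromo-4-iodopentane.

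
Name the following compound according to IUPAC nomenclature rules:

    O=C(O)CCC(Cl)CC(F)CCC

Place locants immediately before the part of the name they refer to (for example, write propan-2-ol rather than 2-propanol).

The longest chain bearing the –COOH group is 9 carbons long (nonane).
The highest-priority functional group is a carboxylic acid (terminal –COOH), so the name ends in -oic acid.
The numbering direction is chosen so that the carboxylic acid carbon is C-1 by definition.
That gives a chloro group at C-4; a fluoro group at C-6.
Prefixes are listed alphabetically: chloro, fluoro.
Putting it together: 4-chloro-6-fluorononanoic acid.

4-chloro-6-fluorononanoic acid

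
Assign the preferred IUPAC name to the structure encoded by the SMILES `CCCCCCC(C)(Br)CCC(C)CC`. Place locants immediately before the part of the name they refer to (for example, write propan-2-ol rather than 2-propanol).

The longest continuous carbon chain has 12 atoms, so the parent hydride is dodecane.
Choose the numbering such that the substituent locant set {3,6,6} is lower than {7,7,10} at the first point of difference.
With this numbering: a bromo group at C-6; methyl groups at C-3 and C-6.
The substituents are ordered alphabetically, ignoring any di-/tri- multipliers.
The name is 6-bromo-3,6-dimethyldodecane.

6-bromo-3,6-dimethyldodecane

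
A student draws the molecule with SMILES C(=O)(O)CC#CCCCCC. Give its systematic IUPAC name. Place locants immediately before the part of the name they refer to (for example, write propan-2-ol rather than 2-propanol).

The longest carbon chain that includes the –COOH group and the multiple bond has 9 carbons, so the parent hydride is nonane.
The principal characteristic group is a carboxylic acid (terminal –COOH), named with the suffix -oic acid.
There is one C≡C triple bond, indicated by the ending -yne.
Number the chain so that the carboxylic acid carbon is C-1 by definition.
This places the triple bond between C-3 and C-4.
Assembling the pieces gives non-3-ynoic acid.

non-3-ynoic acid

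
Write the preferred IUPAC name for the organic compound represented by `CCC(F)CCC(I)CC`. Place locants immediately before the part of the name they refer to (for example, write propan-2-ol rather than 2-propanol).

The longest carbon chain is 8 atoms: the parent is octane.
The numbering direction is chosen so that the locant sets are identical either way, so the alphabetically earlier fluoro substituent takes the lower locant (3 rather than 6).
That gives a fluoro group at C-3; an iodo group at C-6.
Prefixes are listed alphabetically: fluoro, iodo.
The name is 3-fluoro-6-iodooctane.

3-fluoro-6-iodooctane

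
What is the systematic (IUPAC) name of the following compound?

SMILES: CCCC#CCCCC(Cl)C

The longest carbon chain that includes the multiple bond has 10 carbons, so the parent hydride is decane.
A C≡C triple bond in the chain gives the infix -yne-.
Choose the numbering such that numbering from this end puts the triple bond at C-4 rather than C-6.
That gives the triple bond between C-4 and C-5; a chloro group at C-9.
Putting it together: 9-chlorodec-4-yne.

9-chlorodec-4-yne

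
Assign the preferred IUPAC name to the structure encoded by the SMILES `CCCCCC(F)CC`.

3-fluorooctane

The longest carbon chain is 8 atoms: the parent is octane.
Choose the numbering such that the substituent locant set {3} is lower than {6} at the first point of difference.
That gives a fluoro group at C-3.
Putting it together: 3-fluorooctane.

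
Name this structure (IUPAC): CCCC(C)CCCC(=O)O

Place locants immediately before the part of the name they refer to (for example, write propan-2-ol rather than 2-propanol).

Counting along the main chain through the –COOH group gives 8 carbons: the parent is octane.
A carboxylic acid (terminal –COOH) is the principal characteristic group, giving the suffix -oic acid.
Number the chain so that the carboxylic acid carbon is C-1 by definition.
With this numbering: a methyl group at C-5.
Assembling the pieces gives 5-methyloctanoic acid.

5-methyloctanoic acid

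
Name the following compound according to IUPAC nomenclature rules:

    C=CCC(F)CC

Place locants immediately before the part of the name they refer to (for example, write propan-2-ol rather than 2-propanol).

Counting along the main chain through the multiple bond gives 6 carbons: the parent is hexane.
A C=C double bond in the chain gives the infix -ene-.
Number the chain so that numbering from this end puts the double bond at C-1 rather than C-5.
With this numbering: the double bond between C-1 and C-2; a fluoro group at C-4.
Assembling the pieces gives 4-fluorohex-1-ene.

4-fluorohex-1-ene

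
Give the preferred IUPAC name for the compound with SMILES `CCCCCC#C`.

Counting along the main chain through the multiple bond gives 7 carbons: the parent is heptane.
There is one C≡C triple bond, indicated by the ending -yne.
Choose the numbering such that numbering from this end puts the triple bond at C-1 rather than C-6.
That gives the triple bond between C-1 and C-2.
The name is hept-1-yne.

hept-1-yne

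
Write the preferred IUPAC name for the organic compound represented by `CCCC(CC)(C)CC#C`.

4-ethyl-4-methylhept-1-yne

The longest carbon chain that includes the multiple bond has 7 carbons, so the parent hydride is heptane.
A C≡C triple bond in the chain gives the infix -yne-.
Choose the numbering such that numbering from this end puts the triple bond at C-1 rather than C-6.
That gives the triple bond between C-1 and C-2; an ethyl group at C-4; a methyl group at C-4.
The substituents are ordered alphabetically, ignoring any di-/tri- multipliers.
The name is 4-ethyl-4-methylhept-1-yne.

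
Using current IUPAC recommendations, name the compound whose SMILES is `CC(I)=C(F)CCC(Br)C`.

6-bromo-3-fluoro-2-iodohept-2-ene

The longest chain bearing the multiple bond is 7 carbons long (heptane).
A C=C double bond in the chain gives the infix -ene-.
Number the chain so that numbering from this end puts the double bond at C-2 rather than C-5.
This places the double bond between C-2 and C-3; a bromo group at C-6; a fluoro group at C-3; an iodo group at C-2.
The substituents are ordered alphabetically, ignoring any di-/tri- multipliers.
The name is 6-bromo-3-fluoro-2-iodohept-2-ene.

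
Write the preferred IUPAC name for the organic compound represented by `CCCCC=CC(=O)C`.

The longest carbon chain that includes the carbonyl and the multiple bond has 8 carbons, so the parent hydride is octane.
A ketone (C=O on an internal carbon) is the principal characteristic group, giving the suffix -one.
There is one C=C double bond, indicated by the ending -ene.
Choose the numbering such that numbering from this end puts the carbonyl group at C-2 rather than C-7.
With this numbering: the carbonyl at C-2; the double bond between C-3 and C-4.
Assembling the pieces gives oct-3-en-2-one.

oct-3-en-2-one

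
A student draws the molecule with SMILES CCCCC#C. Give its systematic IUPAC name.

The longest chain bearing the multiple bond is 6 carbons long (hexane).
A C≡C triple bond in the chain gives the infix -yne-.
The numbering direction is chosen so that numbering from this end puts the triple bond at C-1 rather than C-5.
This places the triple bond between C-1 and C-2.
The name is hex-1-yne.

hex-1-yne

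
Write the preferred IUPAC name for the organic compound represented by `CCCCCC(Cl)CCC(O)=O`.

4-chlorononanoic acid

Counting along the main chain through the –COOH group gives 9 carbons: the parent is nonane.
A carboxylic acid (terminal –COOH) is the principal characteristic group, giving the suffix -oic acid.
Number the chain so that the carboxylic acid carbon is C-1 by definition.
This places a chloro group at C-4.
Putting it together: 4-chlorononanoic acid.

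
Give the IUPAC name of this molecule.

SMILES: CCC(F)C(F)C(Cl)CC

The parent chain contains 7 carbons (heptane).
Choose the numbering such that the locant sets are identical either way, so the alphabetically earlier chloro substituent takes the lower locant (3 rather than 5).
That gives a chloro group at C-3; fluoro groups at C-4 and C-5.
The substituents are ordered alphabetically, ignoring any di-/tri- multipliers.
The name is 3-chloro-4,5-difluoroheptane.

3-chloro-4,5-difluoroheptane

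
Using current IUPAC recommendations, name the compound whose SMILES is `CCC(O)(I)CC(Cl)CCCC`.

Counting along the main chain through the –OH group gives 9 carbons: the parent is nonane.
The principal characteristic group is an alcohol (–OH), named with the suffix -ol.
Number the chain so that numbering from this end puts the hydroxyl group at C-3 rather than C-7.
This places the hydroxyl at C-3; a chloro group at C-5; an iodo group at C-3.
The substituents are ordered alphabetically, ignoring any di-/tri- multipliers.
The name is 5-chloro-3-iodononan-3-ol.

5-chloro-3-iodononan-3-ol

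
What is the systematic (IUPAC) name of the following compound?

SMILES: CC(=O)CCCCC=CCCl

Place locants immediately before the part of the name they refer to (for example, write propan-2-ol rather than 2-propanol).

The longest chain bearing the carbonyl and the multiple bond is 9 carbons long (nonane).
The highest-priority functional group is a ketone (C=O on an internal carbon), so the name ends in -one.
There is one C=C double bond, indicated by the ending -ene.
The numbering direction is chosen so that numbering from this end puts the carbonyl group at C-2 rather than C-8.
With this numbering: the carbonyl at C-2; the double bond between C-7 and C-8; a chloro group at C-9.
Assembling the pieces gives 9-chloronon-7-en-2-one.

9-chloronon-7-en-2-one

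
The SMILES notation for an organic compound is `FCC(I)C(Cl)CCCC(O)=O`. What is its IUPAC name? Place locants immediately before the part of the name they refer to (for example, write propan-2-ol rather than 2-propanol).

The longest carbon chain that includes the –COOH group has 7 carbons, so the parent hydride is heptane.
The highest-priority functional group is a carboxylic acid (terminal –COOH), so the name ends in -oic acid.
Number the chain so that the carboxylic acid carbon is C-1 by definition.
With this numbering: a chloro group at C-5; a fluoro group at C-7; an iodo group at C-6.
Substituent prefixes are cited in alphabetical order (multiplying prefixes like di-/tri- are ignored for ordering).
Assembling the pieces gives 5-chloro-7-fluoro-6-iodoheptanoic acid.

5-chloro-7-fluoro-6-iodoheptanoic acid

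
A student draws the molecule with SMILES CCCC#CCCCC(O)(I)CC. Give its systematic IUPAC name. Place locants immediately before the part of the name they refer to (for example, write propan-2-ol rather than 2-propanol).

3-iodoundec-7-yn-3-ol

The longest carbon chain that includes the –OH group and the multiple bond has 11 carbons, so the parent hydride is undecane.
An alcohol (–OH) is the principal characteristic group, giving the suffix -ol.
A C≡C triple bond in the chain gives the infix -yne-.
Choose the numbering such that numbering from this end puts the hydroxyl group at C-3 rather than C-9.
This places the hydroxyl at C-3; the triple bond between C-7 and C-8; an iodo group at C-3.
Assembling the pieces gives 3-iodoundec-7-yn-3-ol.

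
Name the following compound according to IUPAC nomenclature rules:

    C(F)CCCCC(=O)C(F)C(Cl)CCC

8-chloro-1,7-difluoroundecan-6-one

The longest carbon chain that includes the carbonyl has 11 carbons, so the parent hydride is undecane.
A ketone (C=O on an internal carbon) is the principal characteristic group, giving the suffix -one.
The numbering direction is chosen so that the substituent locant set {1,7,8} is lower than {4,5,11} at the first point of difference.
That gives the carbonyl at C-6; a chloro group at C-8; fluoro groups at C-1 and C-7.
The substituents are ordered alphabetically, ignoring any di-/tri- multipliers.
Putting it together: 8-chloro-1,7-difluoroundecan-6-one.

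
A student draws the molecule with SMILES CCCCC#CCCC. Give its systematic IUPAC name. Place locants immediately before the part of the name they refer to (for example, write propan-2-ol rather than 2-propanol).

Counting along the main chain through the multiple bond gives 9 carbons: the parent is nonane.
A C≡C triple bond in the chain gives the infix -yne-.
The numbering direction is chosen so that numbering from this end puts the triple bond at C-4 rather than C-5.
This places the triple bond between C-4 and C-5.
Putting it together: non-4-yne.

non-4-yne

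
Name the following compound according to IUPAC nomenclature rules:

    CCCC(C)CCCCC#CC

The longest chain bearing the multiple bond is 11 carbons long (undecane).
A C≡C triple bond in the chain gives the infix -yne-.
The numbering direction is chosen so that numbering from this end puts the triple bond at C-2 rather than C-9.
That gives the triple bond between C-2 and C-3; a methyl group at C-8.
The name is 8-methylundec-2-yne.

8-methylundec-2-yne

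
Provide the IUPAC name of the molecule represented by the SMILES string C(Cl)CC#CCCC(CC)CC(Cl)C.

The longest carbon chain that includes the multiple bond has 10 carbons, so the parent hydride is decane.
There is one C≡C triple bond, indicated by the ending -yne.
Choose the numbering such that numbering from this end puts the triple bond at C-3 rather than C-7.
This places the triple bond between C-3 and C-4; chloro groups at C-1 and C-9; an ethyl group at C-7.
The substituents are ordered alphabetically, ignoring any di-/tri- multipliers.
Assembling the pieces gives 1,9-dichloro-7-ethyldec-3-yne.

1,9-dichloro-7-ethyldec-3-yne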